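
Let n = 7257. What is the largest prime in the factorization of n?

59

7257 = 3 · 2419
2419 = 41 · 59
59 is prime.
So 7257 = 3 · 41 · 59; the largest prime factor is 59.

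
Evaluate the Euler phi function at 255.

Factor: 255 = 3 · 5 · 17.
φ(255) = (3−1) · (5−1) · (17−1) = 2 · 4 · 16 = 128.

128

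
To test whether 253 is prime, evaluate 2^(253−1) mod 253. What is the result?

81

2^1 ≡ 2 (mod 253)
2^2 ≡ 2^2 = 4 ≡ 4 (mod 253)
2^4 ≡ 4^2 = 16 ≡ 16 (mod 253)
2^8 ≡ 16^2 = 256 ≡ 3 (mod 253)
2^16 ≡ 3^2 = 9 ≡ 9 (mod 253)
2^32 ≡ 9^2 = 81 ≡ 81 (mod 253)
2^64 ≡ 81^2 = 6561 ≡ 236 (mod 253)
2^128 ≡ 236^2 = 55696 ≡ 36 (mod 253)
252 = 128 + 64 + 32 + 16 + 8 + 4 in binary powers of 2.
So 2^252 ≡ 36 · 236 · 81 · 9 · 3 · 16 ≡ 81 (mod 253).
Since 81 ≠ 1, base 2 is a Fermat witness: 253 is composite.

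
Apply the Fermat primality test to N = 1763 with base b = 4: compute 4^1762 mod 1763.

4^1 ≡ 4 (mod 1763)
4^2 ≡ 4^2 = 16 ≡ 16 (mod 1763)
4^4 ≡ 16^2 = 256 ≡ 256 (mod 1763)
4^8 ≡ 256^2 = 65536 ≡ 305 (mod 1763)
4^16 ≡ 305^2 = 93025 ≡ 1349 (mod 1763)
4^32 ≡ 1349^2 = 1819801 ≡ 385 (mod 1763)
4^64 ≡ 385^2 = 148225 ≡ 133 (mod 1763)
4^128 ≡ 133^2 = 17689 ≡ 59 (mod 1763)
4^256 ≡ 59^2 = 3481 ≡ 1718 (mod 1763)
4^512 ≡ 1718^2 = 2951524 ≡ 262 (mod 1763)
4^1024 ≡ 262^2 = 68644 ≡ 1650 (mod 1763)
1762 = 1024 + 512 + 128 + 64 + 32 + 2 in binary powers of 2.
So 4^1762 ≡ 1650 · 262 · 59 · 133 · 385 · 16 ≡ 508 (mod 1763).
Since 508 ≠ 1, base 4 is a Fermat witness: 1763 is composite.

508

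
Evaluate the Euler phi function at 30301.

Factor: 30301 = 157 · 193.
φ(30301) = (157−1) · (193−1) = 156 · 192 = 29952.

29952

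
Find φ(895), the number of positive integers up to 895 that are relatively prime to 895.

Factor: 895 = 5 · 179.
φ(895) = (5−1) · (179−1) = 4 · 178 = 712.

712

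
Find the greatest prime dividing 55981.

55981 = 17 · 3293
3293 = 37 · 89
89 is prime.
So 55981 = 17 · 37 · 89; the largest prime factor is 89.

89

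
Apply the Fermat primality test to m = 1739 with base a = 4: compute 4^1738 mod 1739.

995

4^1 ≡ 4 (mod 1739)
4^2 ≡ 4^2 = 16 ≡ 16 (mod 1739)
4^4 ≡ 16^2 = 256 ≡ 256 (mod 1739)
4^8 ≡ 256^2 = 65536 ≡ 1193 (mod 1739)
4^16 ≡ 1193^2 = 1423249 ≡ 747 (mod 1739)
4^32 ≡ 747^2 = 558009 ≡ 1529 (mod 1739)
4^64 ≡ 1529^2 = 2337841 ≡ 625 (mod 1739)
4^128 ≡ 625^2 = 390625 ≡ 1089 (mod 1739)
4^256 ≡ 1089^2 = 1185921 ≡ 1662 (mod 1739)
4^512 ≡ 1662^2 = 2762244 ≡ 712 (mod 1739)
4^1024 ≡ 712^2 = 506944 ≡ 895 (mod 1739)
1738 = 1024 + 512 + 128 + 64 + 8 + 2 in binary powers of 2.
So 4^1738 ≡ 895 · 712 · 1089 · 625 · 1193 · 16 ≡ 995 (mod 1739).
Since 995 ≠ 1, base 4 is a Fermat witness: 1739 is composite.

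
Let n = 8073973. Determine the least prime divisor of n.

59

8073973 is odd.
Digit sum 37, not divisible by 3.
Ends in 3: not divisible by 5.
7: 8073973 = 7·1153424 + 5
11: 8073973 = 11·733997 + 6
13: 8073973 = 13·621074 + 11
17: 8073973 = 17·474939 + 10
19: 8073973 = 19·424945 + 18
23: 8073973 = 23·351042 + 7
29: 8073973 = 29·278412 + 25
31: 8073973 = 31·260450 + 23
37: 8073973 = 37·218215 + 18
41: 8073973 = 41·196926 + 7
43: 8073973 = 43·187766 + 35
47: 8073973 = 47·171786 + 31
53: 8073973 = 53·152339 + 6
59: 8073973 = 59·136847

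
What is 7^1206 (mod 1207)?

587

7^1 ≡ 7 (mod 1207)
7^2 ≡ 7^2 = 49 ≡ 49 (mod 1207)
7^4 ≡ 49^2 = 2401 ≡ 1194 (mod 1207)
7^8 ≡ 1194^2 = 1425636 ≡ 169 (mod 1207)
7^16 ≡ 169^2 = 28561 ≡ 800 (mod 1207)
7^32 ≡ 800^2 = 640000 ≡ 290 (mod 1207)
7^64 ≡ 290^2 = 84100 ≡ 817 (mod 1207)
7^128 ≡ 817^2 = 667489 ≡ 18 (mod 1207)
7^256 ≡ 18^2 = 324 ≡ 324 (mod 1207)
7^512 ≡ 324^2 = 104976 ≡ 1174 (mod 1207)
7^1024 ≡ 1174^2 = 1378276 ≡ 1089 (mod 1207)
1206 = 1024 + 128 + 32 + 16 + 4 + 2 in binary powers of 2.
So 7^1206 ≡ 1089 · 18 · 290 · 800 · 1194 · 49 ≡ 587 (mod 1207).
Since 587 ≠ 1, base 7 is a Fermat witness: 1207 is composite.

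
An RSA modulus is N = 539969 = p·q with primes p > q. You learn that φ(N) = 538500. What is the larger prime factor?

751

φ(n) = (p−1)(q−1) = n − (p+q) + 1, so p + q = 539969 − 538500 + 1 = 1470.
p and q are the roots of t² − 1470t + 539969 = 0.
Discriminant: 1470² − 4·539969 = 2160900 − 2159876 = 1024; √1024 = 32.
q = (1470 − 32)/2 = 719, p = (1470 + 32)/2 = 751.
Check: 719 · 751 = 539969.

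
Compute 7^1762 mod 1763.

7^1 ≡ 7 (mod 1763)
7^2 ≡ 7^2 = 49 ≡ 49 (mod 1763)
7^4 ≡ 49^2 = 2401 ≡ 638 (mod 1763)
7^8 ≡ 638^2 = 407044 ≡ 1554 (mod 1763)
7^16 ≡ 1554^2 = 2414916 ≡ 1369 (mod 1763)
7^32 ≡ 1369^2 = 1874161 ≡ 92 (mod 1763)
7^64 ≡ 92^2 = 8464 ≡ 1412 (mod 1763)
7^128 ≡ 1412^2 = 1993744 ≡ 1554 (mod 1763)
7^256 ≡ 1554^2 = 2414916 ≡ 1369 (mod 1763)
7^512 ≡ 1369^2 = 1874161 ≡ 92 (mod 1763)
7^1024 ≡ 92^2 = 8464 ≡ 1412 (mod 1763)
1762 = 1024 + 512 + 128 + 64 + 32 + 2 in binary powers of 2.
So 7^1762 ≡ 1412 · 92 · 1554 · 1412 · 92 · 49 ≡ 1197 (mod 1763).
Since 1197 ≠ 1, base 7 is a Fermat witness: 1763 is composite.

1197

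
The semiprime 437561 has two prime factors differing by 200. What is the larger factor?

Since p = q + 200, we have 437561 = q(q + 200), so q² + 200q − 437561 = 0.
Discriminant: 200² + 4·437561 = 40000 + 1750244 = 1790244; √1790244 = 1338.
q = (−200 + 1338)/2 = 569, and p = q + 200 = 769.
Check: 569 · 769 = 437561.

769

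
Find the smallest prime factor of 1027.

13

1027 is odd.
Digit sum 10, not divisible by 3.
Ends in 7: not divisible by 5.
7: 1027 = 7·146 + 5
11: 1027 = 11·93 + 4
13: 1027 = 13·79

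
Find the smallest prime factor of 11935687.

11935687 is odd.
Digit sum 40, not divisible by 3.
Ends in 7: not divisible by 5.
7: 11935687 = 7·1705098 + 1
11: 11935687 = 11·1085062 + 5
13: 11935687 = 13·918129 + 10
17: 11935687 = 17·702099 + 4
19: 11935687 = 19·628194 + 1
23: 11935687 = 23·518942 + 21
29: 11935687 = 29·411575 + 12
31: 11935687 = 31·385022 + 5
37: 11935687 = 37·322586 + 5
41: 11935687 = 41·291114 + 13
43: 11935687 = 43·277574 + 5
47: 11935687 = 47·253950 + 37
53: 11935687 = 53·225201 + 34
59: 11935687 = 59·202299 + 46
61: 11935687 = 61·195667

61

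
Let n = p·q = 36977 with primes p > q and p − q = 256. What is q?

103

Since p = q + 256, we have 36977 = q(q + 256), so q² + 256q − 36977 = 0.
Discriminant: 256² + 4·36977 = 65536 + 147908 = 213444; √213444 = 462.
q = (−256 + 462)/2 = 103, and p = q + 256 = 359.
Check: 103 · 359 = 36977.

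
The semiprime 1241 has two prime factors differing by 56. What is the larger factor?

73

Since p = q + 56, we have 1241 = q(q + 56), so q² + 56q − 1241 = 0.
Discriminant: 56² + 4·1241 = 3136 + 4964 = 8100; √8100 = 90.
q = (−56 + 90)/2 = 17, and p = q + 56 = 73.
Check: 17 · 73 = 1241.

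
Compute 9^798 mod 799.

9^1 ≡ 9 (mod 799)
9^2 ≡ 9^2 = 81 ≡ 81 (mod 799)
9^4 ≡ 81^2 = 6561 ≡ 169 (mod 799)
9^8 ≡ 169^2 = 28561 ≡ 596 (mod 799)
9^16 ≡ 596^2 = 355216 ≡ 460 (mod 799)
9^32 ≡ 460^2 = 211600 ≡ 664 (mod 799)
9^64 ≡ 664^2 = 440896 ≡ 647 (mod 799)
9^128 ≡ 647^2 = 418609 ≡ 732 (mod 799)
9^256 ≡ 732^2 = 535824 ≡ 494 (mod 799)
9^512 ≡ 494^2 = 244036 ≡ 341 (mod 799)
798 = 512 + 256 + 16 + 8 + 4 + 2 in binary powers of 2.
So 9^798 ≡ 341 · 494 · 460 · 596 · 169 · 81 ≡ 225 (mod 799).
Since 225 ≠ 1, base 9 is a Fermat witness: 799 is composite.

225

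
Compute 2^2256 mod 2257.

2^1 ≡ 2 (mod 2257)
2^2 ≡ 2^2 = 4 ≡ 4 (mod 2257)
2^4 ≡ 4^2 = 16 ≡ 16 (mod 2257)
2^8 ≡ 16^2 = 256 ≡ 256 (mod 2257)
2^16 ≡ 256^2 = 65536 ≡ 83 (mod 2257)
2^32 ≡ 83^2 = 6889 ≡ 118 (mod 2257)
2^64 ≡ 118^2 = 13924 ≡ 382 (mod 2257)
2^128 ≡ 382^2 = 145924 ≡ 1476 (mod 2257)
2^256 ≡ 1476^2 = 2178576 ≡ 571 (mod 2257)
2^512 ≡ 571^2 = 326041 ≡ 1033 (mod 2257)
2^1024 ≡ 1033^2 = 1067089 ≡ 1785 (mod 2257)
2^2048 ≡ 1785^2 = 3186225 ≡ 1598 (mod 2257)
2256 = 2048 + 128 + 64 + 16 in binary powers of 2.
So 2^2256 ≡ 1598 · 1476 · 382 · 83 ≡ 2193 (mod 2257).
Since 2193 ≠ 1, base 2 is a Fermat witness: 2257 is composite.

2193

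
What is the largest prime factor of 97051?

97051 = 37 · 2623
2623 = 43 · 61
61 is prime.
So 97051 = 37 · 43 · 61; the largest prime factor is 61.

61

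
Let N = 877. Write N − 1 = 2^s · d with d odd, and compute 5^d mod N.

151

877 − 1 = 876 = 2^2 · 219, so d = 219.
5^1 ≡ 5 (mod 877)
5^2 ≡ 5^2 = 25 ≡ 25 (mod 877)
5^4 ≡ 25^2 = 625 ≡ 625 (mod 877)
5^8 ≡ 625^2 = 390625 ≡ 360 (mod 877)
5^16 ≡ 360^2 = 129600 ≡ 681 (mod 877)
5^32 ≡ 681^2 = 463761 ≡ 705 (mod 877)
5^64 ≡ 705^2 = 497025 ≡ 643 (mod 877)
5^128 ≡ 643^2 = 413449 ≡ 382 (mod 877)
219 = 128 + 64 + 16 + 8 + 2 + 1 in binary powers of 2.
So 5^219 ≡ 382 · 643 · 681 · 360 · 25 · 5 ≡ 151 (mod 877).
Squaring chain: 151 → 876; reaches −1, so base 5 does not prove 877 composite.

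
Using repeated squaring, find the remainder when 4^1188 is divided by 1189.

4^1 ≡ 4 (mod 1189)
4^2 ≡ 4^2 = 16 ≡ 16 (mod 1189)
4^4 ≡ 16^2 = 256 ≡ 256 (mod 1189)
4^8 ≡ 256^2 = 65536 ≡ 141 (mod 1189)
4^16 ≡ 141^2 = 19881 ≡ 857 (mod 1189)
4^32 ≡ 857^2 = 734449 ≡ 836 (mod 1189)
4^64 ≡ 836^2 = 698896 ≡ 953 (mod 1189)
4^128 ≡ 953^2 = 908209 ≡ 1002 (mod 1189)
4^256 ≡ 1002^2 = 1004004 ≡ 488 (mod 1189)
4^512 ≡ 488^2 = 238144 ≡ 344 (mod 1189)
4^1024 ≡ 344^2 = 118336 ≡ 625 (mod 1189)
1188 = 1024 + 128 + 32 + 4 in binary powers of 2.
So 4^1188 ≡ 625 · 1002 · 836 · 256 ≡ 223 (mod 1189).
Since 223 ≠ 1, base 4 is a Fermat witness: 1189 is composite.

223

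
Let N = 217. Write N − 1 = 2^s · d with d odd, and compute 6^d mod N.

217 − 1 = 216 = 2^3 · 27, so d = 27.
6^1 ≡ 6 (mod 217)
6^2 ≡ 6^2 = 36 ≡ 36 (mod 217)
6^4 ≡ 36^2 = 1296 ≡ 211 (mod 217)
6^8 ≡ 211^2 = 44521 ≡ 36 (mod 217)
6^16 ≡ 36^2 = 1296 ≡ 211 (mod 217)
27 = 16 + 8 + 2 + 1 in binary powers of 2.
So 6^27 ≡ 211 · 36 · 36 · 6 ≡ 216 (mod 217).
Since 6^d ≡ 216 (mod 217), base 6 does not prove 217 composite.

216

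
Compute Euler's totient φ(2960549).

2897856

Factor: 2960549 = 109 · 157 · 173.
φ(2960549) = (109−1) · (157−1) · (173−1) = 108 · 156 · 172 = 2897856.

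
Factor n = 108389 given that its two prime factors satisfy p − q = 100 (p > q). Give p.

Since p = q + 100, we have 108389 = q(q + 100), so q² + 100q − 108389 = 0.
Discriminant: 100² + 4·108389 = 10000 + 433556 = 443556; √443556 = 666.
q = (−100 + 666)/2 = 283, and p = q + 100 = 383.
Check: 283 · 383 = 108389.

383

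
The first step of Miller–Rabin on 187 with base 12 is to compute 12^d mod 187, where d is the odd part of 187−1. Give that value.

187 − 1 = 186 = 2^1 · 93, so d = 93.
12^1 ≡ 12 (mod 187)
12^2 ≡ 12^2 = 144 ≡ 144 (mod 187)
12^4 ≡ 144^2 = 20736 ≡ 166 (mod 187)
12^8 ≡ 166^2 = 27556 ≡ 67 (mod 187)
12^16 ≡ 67^2 = 4489 ≡ 1 (mod 187)
12^32 ≡ 1^2 = 1 ≡ 1 (mod 187)
12^64 ≡ 1^2 = 1 ≡ 1 (mod 187)
93 = 64 + 16 + 8 + 4 + 1 in binary powers of 2.
So 12^93 ≡ 1 · 1 · 67 · 166 · 12 ≡ 133 (mod 187).
Squaring chain: 133; never reaches −1, so base 12 is a Miller–Rabin witness that 187 is composite.

133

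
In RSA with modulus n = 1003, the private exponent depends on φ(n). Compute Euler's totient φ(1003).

928

Factor: 1003 = 17 · 59.
φ(1003) = (17−1) · (59−1) = 16 · 58 = 928.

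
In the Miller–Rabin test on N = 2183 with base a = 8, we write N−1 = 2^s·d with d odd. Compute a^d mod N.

2183 − 1 = 2182 = 2^1 · 1091, so d = 1091.
8^1 ≡ 8 (mod 2183)
8^2 ≡ 8^2 = 64 ≡ 64 (mod 2183)
8^4 ≡ 64^2 = 4096 ≡ 1913 (mod 2183)
8^8 ≡ 1913^2 = 3659569 ≡ 861 (mod 2183)
8^16 ≡ 861^2 = 741321 ≡ 1284 (mod 2183)
8^32 ≡ 1284^2 = 1648656 ≡ 491 (mod 2183)
8^64 ≡ 491^2 = 241081 ≡ 951 (mod 2183)
8^128 ≡ 951^2 = 904401 ≡ 639 (mod 2183)
8^256 ≡ 639^2 = 408321 ≡ 100 (mod 2183)
8^512 ≡ 100^2 = 10000 ≡ 1268 (mod 2183)
8^1024 ≡ 1268^2 = 1607824 ≡ 1136 (mod 2183)
1091 = 1024 + 64 + 2 + 1 in binary powers of 2.
So 8^1091 ≡ 1136 · 951 · 64 · 8 ≡ 1309 (mod 2183).
Squaring chain: 1309; never reaches −1, so base 8 is a Miller–Rabin witness that 2183 is composite.

1309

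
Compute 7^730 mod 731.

36

7^1 ≡ 7 (mod 731)
7^2 ≡ 7^2 = 49 ≡ 49 (mod 731)
7^4 ≡ 49^2 = 2401 ≡ 208 (mod 731)
7^8 ≡ 208^2 = 43264 ≡ 135 (mod 731)
7^16 ≡ 135^2 = 18225 ≡ 681 (mod 731)
7^32 ≡ 681^2 = 463761 ≡ 307 (mod 731)
7^64 ≡ 307^2 = 94249 ≡ 681 (mod 731)
7^128 ≡ 681^2 = 463761 ≡ 307 (mod 731)
7^256 ≡ 307^2 = 94249 ≡ 681 (mod 731)
7^512 ≡ 681^2 = 463761 ≡ 307 (mod 731)
730 = 512 + 128 + 64 + 16 + 8 + 2 in binary powers of 2.
So 7^730 ≡ 307 · 307 · 681 · 681 · 135 · 49 ≡ 36 (mod 731).
Since 36 ≠ 1, base 7 is a Fermat witness: 731 is composite.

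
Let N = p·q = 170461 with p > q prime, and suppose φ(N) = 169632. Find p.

φ(n) = (p−1)(q−1) = n − (p+q) + 1, so p + q = 170461 − 169632 + 1 = 830.
p and q are the roots of t² − 830t + 170461 = 0.
Discriminant: 830² − 4·170461 = 688900 − 681844 = 7056; √7056 = 84.
q = (830 − 84)/2 = 373, p = (830 + 84)/2 = 457.
Check: 373 · 457 = 170461.

457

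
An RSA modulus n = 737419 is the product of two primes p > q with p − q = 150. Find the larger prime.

Since p = q + 150, we have 737419 = q(q + 150), so q² + 150q − 737419 = 0.
Discriminant: 150² + 4·737419 = 22500 + 2949676 = 2972176; √2972176 = 1724.
q = (−150 + 1724)/2 = 787, and p = q + 150 = 937.
Check: 787 · 937 = 737419.

937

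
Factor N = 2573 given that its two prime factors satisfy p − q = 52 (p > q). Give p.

Since p = q + 52, we have 2573 = q(q + 52), so q² + 52q − 2573 = 0.
Discriminant: 52² + 4·2573 = 2704 + 10292 = 12996; √12996 = 114.
q = (−52 + 114)/2 = 31, and p = q + 52 = 83.
Check: 31 · 83 = 2573.

83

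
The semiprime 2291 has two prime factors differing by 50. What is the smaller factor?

Since p = q + 50, we have 2291 = q(q + 50), so q² + 50q − 2291 = 0.
Discriminant: 50² + 4·2291 = 2500 + 9164 = 11664; √11664 = 108.
q = (−50 + 108)/2 = 29, and p = q + 50 = 79.
Check: 29 · 79 = 2291.

29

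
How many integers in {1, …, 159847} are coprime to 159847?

147384

Factor: 159847 = 19 · 47 · 179.
φ(159847) = (19−1) · (47−1) · (179−1) = 18 · 46 · 178 = 147384.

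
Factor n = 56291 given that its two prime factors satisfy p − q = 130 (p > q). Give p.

311

Since p = q + 130, we have 56291 = q(q + 130), so q² + 130q − 56291 = 0.
Discriminant: 130² + 4·56291 = 16900 + 225164 = 242064; √242064 = 492.
q = (−130 + 492)/2 = 181, and p = q + 130 = 311.
Check: 181 · 311 = 56291.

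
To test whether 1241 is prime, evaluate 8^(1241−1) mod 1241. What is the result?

154

8^1 ≡ 8 (mod 1241)
8^2 ≡ 8^2 = 64 ≡ 64 (mod 1241)
8^4 ≡ 64^2 = 4096 ≡ 373 (mod 1241)
8^8 ≡ 373^2 = 139129 ≡ 137 (mod 1241)
8^16 ≡ 137^2 = 18769 ≡ 154 (mod 1241)
8^32 ≡ 154^2 = 23716 ≡ 137 (mod 1241)
8^64 ≡ 137^2 = 18769 ≡ 154 (mod 1241)
8^128 ≡ 154^2 = 23716 ≡ 137 (mod 1241)
8^256 ≡ 137^2 = 18769 ≡ 154 (mod 1241)
8^512 ≡ 154^2 = 23716 ≡ 137 (mod 1241)
8^1024 ≡ 137^2 = 18769 ≡ 154 (mod 1241)
1240 = 1024 + 128 + 64 + 16 + 8 in binary powers of 2.
So 8^1240 ≡ 154 · 137 · 154 · 154 · 137 ≡ 154 (mod 1241).
Since 154 ≠ 1, base 8 is a Fermat witness: 1241 is composite.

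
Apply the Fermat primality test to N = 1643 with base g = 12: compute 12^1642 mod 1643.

782

12^1 ≡ 12 (mod 1643)
12^2 ≡ 12^2 = 144 ≡ 144 (mod 1643)
12^4 ≡ 144^2 = 20736 ≡ 1020 (mod 1643)
12^8 ≡ 1020^2 = 1040400 ≡ 381 (mod 1643)
12^16 ≡ 381^2 = 145161 ≡ 577 (mod 1643)
12^32 ≡ 577^2 = 332929 ≡ 1043 (mod 1643)
12^64 ≡ 1043^2 = 1087849 ≡ 183 (mod 1643)
12^128 ≡ 183^2 = 33489 ≡ 629 (mod 1643)
12^256 ≡ 629^2 = 395641 ≡ 1321 (mod 1643)
12^512 ≡ 1321^2 = 1745041 ≡ 175 (mod 1643)
12^1024 ≡ 175^2 = 30625 ≡ 1051 (mod 1643)
1642 = 1024 + 512 + 64 + 32 + 8 + 2 in binary powers of 2.
So 12^1642 ≡ 1051 · 175 · 183 · 1043 · 381 · 144 ≡ 782 (mod 1643).
Since 782 ≠ 1, base 12 is a Fermat witness: 1643 is composite.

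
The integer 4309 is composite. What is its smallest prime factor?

4309 is odd.
Digit sum 16, not divisible by 3.
Ends in 9: not divisible by 5.
7: 4309 = 7·615 + 4
11: 4309 = 11·391 + 8
13: 4309 = 13·331 + 6
17: 4309 = 17·253 + 8
19: 4309 = 19·226 + 15
23: 4309 = 23·187 + 8
29: 4309 = 29·148 + 17
31: 4309 = 31·139

31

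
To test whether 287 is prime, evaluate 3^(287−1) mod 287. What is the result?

32

3^1 ≡ 3 (mod 287)
3^2 ≡ 3^2 = 9 ≡ 9 (mod 287)
3^4 ≡ 9^2 = 81 ≡ 81 (mod 287)
3^8 ≡ 81^2 = 6561 ≡ 247 (mod 287)
3^16 ≡ 247^2 = 61009 ≡ 165 (mod 287)
3^32 ≡ 165^2 = 27225 ≡ 247 (mod 287)
3^64 ≡ 247^2 = 61009 ≡ 165 (mod 287)
3^128 ≡ 165^2 = 27225 ≡ 247 (mod 287)
3^256 ≡ 247^2 = 61009 ≡ 165 (mod 287)
286 = 256 + 16 + 8 + 4 + 2 in binary powers of 2.
So 3^286 ≡ 165 · 165 · 247 · 81 · 9 ≡ 32 (mod 287).
Since 32 ≠ 1, base 3 is a Fermat witness: 287 is composite.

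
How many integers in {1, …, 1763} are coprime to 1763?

Factor: 1763 = 41 · 43.
φ(1763) = (41−1) · (43−1) = 40 · 42 = 1680.

1680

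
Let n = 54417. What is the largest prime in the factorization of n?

97

54417 = 3 · 18139
18139 = 11 · 1649
1649 = 17 · 97
97 is prime.
So 54417 = 3 · 11 · 17 · 97; the largest prime factor is 97.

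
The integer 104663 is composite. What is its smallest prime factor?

13

104663 is odd.
Digit sum 20, not divisible by 3.
Ends in 3: not divisible by 5.
7: 104663 = 7·14951 + 6
11: 104663 = 11·9514 + 9
13: 104663 = 13·8051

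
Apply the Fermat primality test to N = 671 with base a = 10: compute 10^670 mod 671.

441

10^1 ≡ 10 (mod 671)
10^2 ≡ 10^2 = 100 ≡ 100 (mod 671)
10^4 ≡ 100^2 = 10000 ≡ 606 (mod 671)
10^8 ≡ 606^2 = 367236 ≡ 199 (mod 671)
10^16 ≡ 199^2 = 39601 ≡ 12 (mod 671)
10^32 ≡ 12^2 = 144 ≡ 144 (mod 671)
10^64 ≡ 144^2 = 20736 ≡ 606 (mod 671)
10^128 ≡ 606^2 = 367236 ≡ 199 (mod 671)
10^256 ≡ 199^2 = 39601 ≡ 12 (mod 671)
10^512 ≡ 12^2 = 144 ≡ 144 (mod 671)
670 = 512 + 128 + 16 + 8 + 4 + 2 in binary powers of 2.
So 10^670 ≡ 144 · 199 · 12 · 199 · 606 · 100 ≡ 441 (mod 671).
Since 441 ≠ 1, base 10 is a Fermat witness: 671 is composite.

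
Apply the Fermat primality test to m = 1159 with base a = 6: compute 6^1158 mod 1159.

125

6^1 ≡ 6 (mod 1159)
6^2 ≡ 6^2 = 36 ≡ 36 (mod 1159)
6^4 ≡ 36^2 = 1296 ≡ 137 (mod 1159)
6^8 ≡ 137^2 = 18769 ≡ 225 (mod 1159)
6^16 ≡ 225^2 = 50625 ≡ 788 (mod 1159)
6^32 ≡ 788^2 = 620944 ≡ 879 (mod 1159)
6^64 ≡ 879^2 = 772641 ≡ 747 (mod 1159)
6^128 ≡ 747^2 = 558009 ≡ 530 (mod 1159)
6^256 ≡ 530^2 = 280900 ≡ 422 (mod 1159)
6^512 ≡ 422^2 = 178084 ≡ 757 (mod 1159)
6^1024 ≡ 757^2 = 573049 ≡ 503 (mod 1159)
1158 = 1024 + 128 + 4 + 2 in binary powers of 2.
So 6^1158 ≡ 503 · 530 · 137 · 36 ≡ 125 (mod 1159).
Since 125 ≠ 1, base 6 is a Fermat witness: 1159 is composite.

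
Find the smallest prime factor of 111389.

111389 is odd.
Digit sum 23, not divisible by 3.
Ends in 9: not divisible by 5.
7: 111389 = 7·15912 + 5
11: 111389 = 11·10126 + 3
13: 111389 = 13·8568 + 5
17: 111389 = 17·6552 + 5
19: 111389 = 19·5862 + 11
23: 111389 = 23·4843

23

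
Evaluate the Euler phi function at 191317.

Factor: 191317 = 7 · 151 · 181.
φ(191317) = (7−1) · (151−1) · (181−1) = 6 · 150 · 180 = 162000.

162000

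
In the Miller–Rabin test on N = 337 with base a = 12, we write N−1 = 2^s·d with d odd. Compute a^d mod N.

337 − 1 = 336 = 2^4 · 21, so d = 21.
12^1 ≡ 12 (mod 337)
12^2 ≡ 12^2 = 144 ≡ 144 (mod 337)
12^4 ≡ 144^2 = 20736 ≡ 179 (mod 337)
12^8 ≡ 179^2 = 32041 ≡ 26 (mod 337)
12^16 ≡ 26^2 = 676 ≡ 2 (mod 337)
21 = 16 + 4 + 1 in binary powers of 2.
So 12^21 ≡ 2 · 179 · 12 ≡ 252 (mod 337).
Squaring chain: 252 → 148 → 336 → 1; reaches −1, so base 12 does not prove 337 composite.

252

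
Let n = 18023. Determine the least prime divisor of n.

18023 is odd.
Digit sum 14, not divisible by 3.
Ends in 3: not divisible by 5.
7: 18023 = 7·2574 + 5
11: 18023 = 11·1638 + 5
13: 18023 = 13·1386 + 5
17: 18023 = 17·1060 + 3
19: 18023 = 19·948 + 11
23: 18023 = 23·783 + 14
29: 18023 = 29·621 + 14
31: 18023 = 31·581 + 12
37: 18023 = 37·487 + 4
41: 18023 = 41·439 + 24
43: 18023 = 43·419 + 6
47: 18023 = 47·383 + 22
53: 18023 = 53·340 + 3
59: 18023 = 59·305 + 28
61: 18023 = 61·295 + 28
67: 18023 = 67·269

67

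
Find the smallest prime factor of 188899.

23

188899 is odd.
Digit sum 43, not divisible by 3.
Ends in 9: not divisible by 5.
7: 188899 = 7·26985 + 4
11: 188899 = 11·17172 + 7
13: 188899 = 13·14530 + 9
17: 188899 = 17·11111 + 12
19: 188899 = 19·9942 + 1
23: 188899 = 23·8213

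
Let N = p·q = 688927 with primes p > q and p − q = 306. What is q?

691

Since p = q + 306, we have 688927 = q(q + 306), so q² + 306q − 688927 = 0.
Discriminant: 306² + 4·688927 = 93636 + 2755708 = 2849344; √2849344 = 1688.
q = (−306 + 1688)/2 = 691, and p = q + 306 = 997.
Check: 691 · 997 = 688927.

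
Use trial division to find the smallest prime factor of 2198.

2

2198 is even: 2 divides it.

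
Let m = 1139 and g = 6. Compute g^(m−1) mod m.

920

6^1 ≡ 6 (mod 1139)
6^2 ≡ 6^2 = 36 ≡ 36 (mod 1139)
6^4 ≡ 36^2 = 1296 ≡ 157 (mod 1139)
6^8 ≡ 157^2 = 24649 ≡ 730 (mod 1139)
6^16 ≡ 730^2 = 532900 ≡ 987 (mod 1139)
6^32 ≡ 987^2 = 974169 ≡ 324 (mod 1139)
6^64 ≡ 324^2 = 104976 ≡ 188 (mod 1139)
6^128 ≡ 188^2 = 35344 ≡ 35 (mod 1139)
6^256 ≡ 35^2 = 1225 ≡ 86 (mod 1139)
6^512 ≡ 86^2 = 7396 ≡ 562 (mod 1139)
6^1024 ≡ 562^2 = 315844 ≡ 341 (mod 1139)
1138 = 1024 + 64 + 32 + 16 + 2 in binary powers of 2.
So 6^1138 ≡ 341 · 188 · 324 · 987 · 36 ≡ 920 (mod 1139).
Since 920 ≠ 1, base 6 is a Fermat witness: 1139 is composite.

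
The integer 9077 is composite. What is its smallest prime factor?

29

9077 is odd.
Digit sum 23, not divisible by 3.
Ends in 7: not divisible by 5.
7: 9077 = 7·1296 + 5
11: 9077 = 11·825 + 2
13: 9077 = 13·698 + 3
17: 9077 = 17·533 + 16
19: 9077 = 19·477 + 14
23: 9077 = 23·394 + 15
29: 9077 = 29·313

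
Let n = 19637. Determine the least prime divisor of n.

19637 is odd.
Digit sum 26, not divisible by 3.
Ends in 7: not divisible by 5.
7: 19637 = 7·2805 + 2
11: 19637 = 11·1785 + 2
13: 19637 = 13·1510 + 7
17: 19637 = 17·1155 + 2
19: 19637 = 19·1033 + 10
23: 19637 = 23·853 + 18
29: 19637 = 29·677 + 4
31: 19637 = 31·633 + 14
37: 19637 = 37·530 + 27
41: 19637 = 41·478 + 39
43: 19637 = 43·456 + 29
47: 19637 = 47·417 + 38
53: 19637 = 53·370 + 27
59: 19637 = 59·332 + 49
61: 19637 = 61·321 + 56
67: 19637 = 67·293 + 6
71: 19637 = 71·276 + 41
73: 19637 = 73·269

73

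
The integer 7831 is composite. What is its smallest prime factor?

41

7831 is odd.
Digit sum 19, not divisible by 3.
Ends in 1: not divisible by 5.
7: 7831 = 7·1118 + 5
11: 7831 = 11·711 + 10
13: 7831 = 13·602 + 5
17: 7831 = 17·460 + 11
19: 7831 = 19·412 + 3
23: 7831 = 23·340 + 11
29: 7831 = 29·270 + 1
31: 7831 = 31·252 + 19
37: 7831 = 37·211 + 24
41: 7831 = 41·191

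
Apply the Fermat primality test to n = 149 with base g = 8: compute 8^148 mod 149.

1

8^1 ≡ 8 (mod 149)
8^2 ≡ 8^2 = 64 ≡ 64 (mod 149)
8^4 ≡ 64^2 = 4096 ≡ 73 (mod 149)
8^8 ≡ 73^2 = 5329 ≡ 114 (mod 149)
8^16 ≡ 114^2 = 12996 ≡ 33 (mod 149)
8^32 ≡ 33^2 = 1089 ≡ 46 (mod 149)
8^64 ≡ 46^2 = 2116 ≡ 30 (mod 149)
8^128 ≡ 30^2 = 900 ≡ 6 (mod 149)
148 = 128 + 16 + 4 in binary powers of 2.
So 8^148 ≡ 6 · 33 · 73 ≡ 1 (mod 149).
Since the result is 1, base 8 gives no evidence that 149 is composite.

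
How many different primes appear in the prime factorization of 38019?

4

38019 = 3 · 12673
12673 = 19 · 667
667 = 23 · 29
38019 = 3 · 19 · 23 · 29, which has 4 distinct prime factors.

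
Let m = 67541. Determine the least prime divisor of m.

67541 is odd.
Digit sum 23, not divisible by 3.
Ends in 1: not divisible by 5.
7: 67541 = 7·9648 + 5
11: 67541 = 11·6140 + 1
13: 67541 = 13·5195 + 6
17: 67541 = 17·3973

17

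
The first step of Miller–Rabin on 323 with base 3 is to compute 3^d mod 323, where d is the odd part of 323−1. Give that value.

323 − 1 = 322 = 2^1 · 161, so d = 161.
3^1 ≡ 3 (mod 323)
3^2 ≡ 3^2 = 9 ≡ 9 (mod 323)
3^4 ≡ 9^2 = 81 ≡ 81 (mod 323)
3^8 ≡ 81^2 = 6561 ≡ 101 (mod 323)
3^16 ≡ 101^2 = 10201 ≡ 188 (mod 323)
3^32 ≡ 188^2 = 35344 ≡ 137 (mod 323)
3^64 ≡ 137^2 = 18769 ≡ 35 (mod 323)
3^128 ≡ 35^2 = 1225 ≡ 256 (mod 323)
161 = 128 + 32 + 1 in binary powers of 2.
So 3^161 ≡ 256 · 137 · 3 ≡ 241 (mod 323).
Squaring chain: 241; never reaches −1, so base 3 is a Miller–Rabin witness that 323 is composite.

241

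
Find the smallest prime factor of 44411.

89

44411 is odd.
Digit sum 14, not divisible by 3.
Ends in 1: not divisible by 5.
7: 44411 = 7·6344 + 3
11: 44411 = 11·4037 + 4
13: 44411 = 13·3416 + 3
17: 44411 = 17·2612 + 7
19: 44411 = 19·2337 + 8
23: 44411 = 23·1930 + 21
29: 44411 = 29·1531 + 12
31: 44411 = 31·1432 + 19
37: 44411 = 37·1200 + 11
41: 44411 = 41·1083 + 8
43: 44411 = 43·1032 + 35
47: 44411 = 47·944 + 43
53: 44411 = 53·837 + 50
59: 44411 = 59·752 + 43
61: 44411 = 61·728 + 3
67: 44411 = 67·662 + 57
71: 44411 = 71·625 + 36
73: 44411 = 73·608 + 27
79: 44411 = 79·562 + 13
83: 44411 = 83·535 + 6
89: 44411 = 89·499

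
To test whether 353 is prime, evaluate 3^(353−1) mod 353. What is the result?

3^1 ≡ 3 (mod 353)
3^2 ≡ 3^2 = 9 ≡ 9 (mod 353)
3^4 ≡ 9^2 = 81 ≡ 81 (mod 353)
3^8 ≡ 81^2 = 6561 ≡ 207 (mod 353)
3^16 ≡ 207^2 = 42849 ≡ 136 (mod 353)
3^32 ≡ 136^2 = 18496 ≡ 140 (mod 353)
3^64 ≡ 140^2 = 19600 ≡ 185 (mod 353)
3^128 ≡ 185^2 = 34225 ≡ 337 (mod 353)
3^256 ≡ 337^2 = 113569 ≡ 256 (mod 353)
352 = 256 + 64 + 32 in binary powers of 2.
So 3^352 ≡ 256 · 185 · 140 ≡ 1 (mod 353).
Since the result is 1, base 3 gives no evidence that 353 is composite.

1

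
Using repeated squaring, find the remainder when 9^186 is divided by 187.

9^1 ≡ 9 (mod 187)
9^2 ≡ 9^2 = 81 ≡ 81 (mod 187)
9^4 ≡ 81^2 = 6561 ≡ 16 (mod 187)
9^8 ≡ 16^2 = 256 ≡ 69 (mod 187)
9^16 ≡ 69^2 = 4761 ≡ 86 (mod 187)
9^32 ≡ 86^2 = 7396 ≡ 103 (mod 187)
9^64 ≡ 103^2 = 10609 ≡ 137 (mod 187)
9^128 ≡ 137^2 = 18769 ≡ 69 (mod 187)
186 = 128 + 32 + 16 + 8 + 2 in binary powers of 2.
So 9^186 ≡ 69 · 103 · 86 · 69 · 81 ≡ 64 (mod 187).
Since 64 ≠ 1, base 9 is a Fermat witness: 187 is composite.

64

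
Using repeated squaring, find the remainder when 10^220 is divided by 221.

10^1 ≡ 10 (mod 221)
10^2 ≡ 10^2 = 100 ≡ 100 (mod 221)
10^4 ≡ 100^2 = 10000 ≡ 55 (mod 221)
10^8 ≡ 55^2 = 3025 ≡ 152 (mod 221)
10^16 ≡ 152^2 = 23104 ≡ 120 (mod 221)
10^32 ≡ 120^2 = 14400 ≡ 35 (mod 221)
10^64 ≡ 35^2 = 1225 ≡ 120 (mod 221)
10^128 ≡ 120^2 = 14400 ≡ 35 (mod 221)
220 = 128 + 64 + 16 + 8 + 4 in binary powers of 2.
So 10^220 ≡ 35 · 120 · 120 · 152 · 55 ≡ 81 (mod 221).
Since 81 ≠ 1, base 10 is a Fermat witness: 221 is composite.

81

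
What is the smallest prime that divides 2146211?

67

2146211 is odd.
Digit sum 17, not divisible by 3.
Ends in 1: not divisible by 5.
7: 2146211 = 7·306601 + 4
11: 2146211 = 11·195110 + 1
13: 2146211 = 13·165093 + 2
17: 2146211 = 17·126247 + 12
19: 2146211 = 19·112958 + 9
23: 2146211 = 23·93313 + 12
29: 2146211 = 29·74007 + 8
31: 2146211 = 31·69232 + 19
37: 2146211 = 37·58005 + 26
41: 2146211 = 41·52346 + 25
43: 2146211 = 43·49911 + 38
47: 2146211 = 47·45664 + 3
53: 2146211 = 53·40494 + 29
59: 2146211 = 59·36376 + 27
61: 2146211 = 61·35183 + 48
67: 2146211 = 67·32033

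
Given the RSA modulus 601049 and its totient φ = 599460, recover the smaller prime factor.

φ(n) = (p−1)(q−1) = n − (p+q) + 1, so p + q = 601049 − 599460 + 1 = 1590.
p and q are the roots of t² − 1590t + 601049 = 0.
Discriminant: 1590² − 4·601049 = 2528100 − 2404196 = 123904; √123904 = 352.
q = (1590 − 352)/2 = 619, p = (1590 + 352)/2 = 971.
Check: 619 · 971 = 601049.

619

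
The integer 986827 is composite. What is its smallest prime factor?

986827 is odd.
Digit sum 40, not divisible by 3.
Ends in 7: not divisible by 5.
7: 986827 = 7·140975 + 2
11: 986827 = 11·89711 + 6
13: 986827 = 13·75909 + 10
17: 986827 = 17·58048 + 11
19: 986827 = 19·51938 + 5
23: 986827 = 23·42905 + 12
29: 986827 = 29·34028 + 15
31: 986827 = 31·31833 + 4
37: 986827 = 37·26671

37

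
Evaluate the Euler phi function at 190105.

150528

Factor: 190105 = 5 · 193 · 197.
φ(190105) = (5−1) · (193−1) · (197−1) = 4 · 192 · 196 = 150528.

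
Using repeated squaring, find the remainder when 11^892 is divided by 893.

410

11^1 ≡ 11 (mod 893)
11^2 ≡ 11^2 = 121 ≡ 121 (mod 893)
11^4 ≡ 121^2 = 14641 ≡ 353 (mod 893)
11^8 ≡ 353^2 = 124609 ≡ 482 (mod 893)
11^16 ≡ 482^2 = 232324 ≡ 144 (mod 893)
11^32 ≡ 144^2 = 20736 ≡ 197 (mod 893)
11^64 ≡ 197^2 = 38809 ≡ 410 (mod 893)
11^128 ≡ 410^2 = 168100 ≡ 216 (mod 893)
11^256 ≡ 216^2 = 46656 ≡ 220 (mod 893)
11^512 ≡ 220^2 = 48400 ≡ 178 (mod 893)
892 = 512 + 256 + 64 + 32 + 16 + 8 + 4 in binary powers of 2.
So 11^892 ≡ 178 · 220 · 410 · 197 · 144 · 482 · 353 ≡ 410 (mod 893).
Since 410 ≠ 1, base 11 is a Fermat witness: 893 is composite.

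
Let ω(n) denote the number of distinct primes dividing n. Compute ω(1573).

2

1573 = 11^2 · 13
1573 = 11^2 · 13, which has 2 distinct prime factors.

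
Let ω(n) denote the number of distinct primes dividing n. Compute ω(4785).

4785 = 3 · 1595
1595 = 5 · 319
319 = 11 · 29
4785 = 3 · 5 · 11 · 29, which has 4 distinct prime factors.

4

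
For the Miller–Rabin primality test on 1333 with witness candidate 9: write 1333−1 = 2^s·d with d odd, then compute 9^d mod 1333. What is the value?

1225

1333 − 1 = 1332 = 2^2 · 333, so d = 333.
9^1 ≡ 9 (mod 1333)
9^2 ≡ 9^2 = 81 ≡ 81 (mod 1333)
9^4 ≡ 81^2 = 6561 ≡ 1229 (mod 1333)
9^8 ≡ 1229^2 = 1510441 ≡ 152 (mod 1333)
9^16 ≡ 152^2 = 23104 ≡ 443 (mod 1333)
9^32 ≡ 443^2 = 196249 ≡ 298 (mod 1333)
9^64 ≡ 298^2 = 88804 ≡ 826 (mod 1333)
9^128 ≡ 826^2 = 682276 ≡ 1113 (mod 1333)
9^256 ≡ 1113^2 = 1238769 ≡ 412 (mod 1333)
333 = 256 + 64 + 8 + 4 + 1 in binary powers of 2.
So 9^333 ≡ 412 · 826 · 152 · 1229 · 9 ≡ 1225 (mod 1333).
Squaring chain: 1225 → 1000; never reaches −1, so base 9 is a Miller–Rabin witness that 1333 is composite.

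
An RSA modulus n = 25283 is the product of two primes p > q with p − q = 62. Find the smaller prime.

131

Since p = q + 62, we have 25283 = q(q + 62), so q² + 62q − 25283 = 0.
Discriminant: 62² + 4·25283 = 3844 + 101132 = 104976; √104976 = 324.
q = (−62 + 324)/2 = 131, and p = q + 62 = 193.
Check: 131 · 193 = 25283.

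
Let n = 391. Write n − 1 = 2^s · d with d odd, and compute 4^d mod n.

391 − 1 = 390 = 2^1 · 195, so d = 195.
4^1 ≡ 4 (mod 391)
4^2 ≡ 4^2 = 16 ≡ 16 (mod 391)
4^4 ≡ 16^2 = 256 ≡ 256 (mod 391)
4^8 ≡ 256^2 = 65536 ≡ 239 (mod 391)
4^16 ≡ 239^2 = 57121 ≡ 35 (mod 391)
4^32 ≡ 35^2 = 1225 ≡ 52 (mod 391)
4^64 ≡ 52^2 = 2704 ≡ 358 (mod 391)
4^128 ≡ 358^2 = 128164 ≡ 307 (mod 391)
195 = 128 + 64 + 2 + 1 in binary powers of 2.
So 4^195 ≡ 307 · 358 · 16 · 4 ≡ 285 (mod 391).
Squaring chain: 285; never reaches −1, so base 4 is a Miller–Rabin witness that 391 is composite.

285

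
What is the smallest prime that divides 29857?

29857 is odd.
Digit sum 31, not divisible by 3.
Ends in 7: not divisible by 5.
7: 29857 = 7·4265 + 2
11: 29857 = 11·2714 + 3
13: 29857 = 13·2296 + 9
17: 29857 = 17·1756 + 5
19: 29857 = 19·1571 + 8
23: 29857 = 23·1298 + 3
29: 29857 = 29·1029 + 16
31: 29857 = 31·963 + 4
37: 29857 = 37·806 + 35
41: 29857 = 41·728 + 9
43: 29857 = 43·694 + 15
47: 29857 = 47·635 + 12
53: 29857 = 53·563 + 18
59: 29857 = 59·506 + 3
61: 29857 = 61·489 + 28
67: 29857 = 67·445 + 42
71: 29857 = 71·420 + 37
73: 29857 = 73·409

73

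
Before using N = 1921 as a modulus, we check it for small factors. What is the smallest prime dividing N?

1921 is odd.
Digit sum 13, not divisible by 3.
Ends in 1: not divisible by 5.
7: 1921 = 7·274 + 3
11: 1921 = 11·174 + 7
13: 1921 = 13·147 + 10
17: 1921 = 17·113

17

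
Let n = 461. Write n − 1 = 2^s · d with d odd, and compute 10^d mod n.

461 − 1 = 460 = 2^2 · 115, so d = 115.
10^1 ≡ 10 (mod 461)
10^2 ≡ 10^2 = 100 ≡ 100 (mod 461)
10^4 ≡ 100^2 = 10000 ≡ 319 (mod 461)
10^8 ≡ 319^2 = 101761 ≡ 341 (mod 461)
10^16 ≡ 341^2 = 116281 ≡ 109 (mod 461)
10^32 ≡ 109^2 = 11881 ≡ 356 (mod 461)
10^64 ≡ 356^2 = 126736 ≡ 422 (mod 461)
115 = 64 + 32 + 16 + 2 + 1 in binary powers of 2.
So 10^115 ≡ 422 · 356 · 109 · 100 · 10 ≡ 48 (mod 461).
Squaring chain: 48 → 460; reaches −1, so base 10 does not prove 461 composite.

48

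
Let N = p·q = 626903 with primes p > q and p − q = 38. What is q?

Since p = q + 38, we have 626903 = q(q + 38), so q² + 38q − 626903 = 0.
Discriminant: 38² + 4·626903 = 1444 + 2507612 = 2509056; √2509056 = 1584.
q = (−38 + 1584)/2 = 773, and p = q + 38 = 811.
Check: 773 · 811 = 626903.

773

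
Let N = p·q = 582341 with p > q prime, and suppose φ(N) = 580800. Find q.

φ(n) = (p−1)(q−1) = n − (p+q) + 1, so p + q = 582341 − 580800 + 1 = 1542.
p and q are the roots of t² − 1542t + 582341 = 0.
Discriminant: 1542² − 4·582341 = 2377764 − 2329364 = 48400; √48400 = 220.
q = (1542 − 220)/2 = 661, p = (1542 + 220)/2 = 881.
Check: 661 · 881 = 582341.

661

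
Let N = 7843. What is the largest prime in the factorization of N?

31

7843 = 11 · 713
713 = 23 · 31
31 is prime.
So 7843 = 11 · 23 · 31; the largest prime factor is 31.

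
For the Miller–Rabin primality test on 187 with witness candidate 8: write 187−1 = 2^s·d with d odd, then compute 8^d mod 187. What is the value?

94

187 − 1 = 186 = 2^1 · 93, so d = 93.
8^1 ≡ 8 (mod 187)
8^2 ≡ 8^2 = 64 ≡ 64 (mod 187)
8^4 ≡ 64^2 = 4096 ≡ 169 (mod 187)
8^8 ≡ 169^2 = 28561 ≡ 137 (mod 187)
8^16 ≡ 137^2 = 18769 ≡ 69 (mod 187)
8^32 ≡ 69^2 = 4761 ≡ 86 (mod 187)
8^64 ≡ 86^2 = 7396 ≡ 103 (mod 187)
93 = 64 + 16 + 8 + 4 + 1 in binary powers of 2.
So 8^93 ≡ 103 · 69 · 137 · 169 · 8 ≡ 94 (mod 187).
Squaring chain: 94; never reaches −1, so base 8 is a Miller–Rabin witness that 187 is composite.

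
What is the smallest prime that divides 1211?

7

1211 is odd.
Digit sum 5, not divisible by 3.
Ends in 1: not divisible by 5.
7: 1211 = 7·173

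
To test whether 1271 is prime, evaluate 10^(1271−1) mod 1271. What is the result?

780

10^1 ≡ 10 (mod 1271)
10^2 ≡ 10^2 = 100 ≡ 100 (mod 1271)
10^4 ≡ 100^2 = 10000 ≡ 1103 (mod 1271)
10^8 ≡ 1103^2 = 1216609 ≡ 262 (mod 1271)
10^16 ≡ 262^2 = 68644 ≡ 10 (mod 1271)
10^32 ≡ 10^2 = 100 ≡ 100 (mod 1271)
10^64 ≡ 100^2 = 10000 ≡ 1103 (mod 1271)
10^128 ≡ 1103^2 = 1216609 ≡ 262 (mod 1271)
10^256 ≡ 262^2 = 68644 ≡ 10 (mod 1271)
10^512 ≡ 10^2 = 100 ≡ 100 (mod 1271)
10^1024 ≡ 100^2 = 10000 ≡ 1103 (mod 1271)
1270 = 1024 + 128 + 64 + 32 + 16 + 4 + 2 in binary powers of 2.
So 10^1270 ≡ 1103 · 262 · 1103 · 100 · 10 · 1103 · 100 ≡ 780 (mod 1271).
Since 780 ≠ 1, base 10 is a Fermat witness: 1271 is composite.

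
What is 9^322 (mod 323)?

251

9^1 ≡ 9 (mod 323)
9^2 ≡ 9^2 = 81 ≡ 81 (mod 323)
9^4 ≡ 81^2 = 6561 ≡ 101 (mod 323)
9^8 ≡ 101^2 = 10201 ≡ 188 (mod 323)
9^16 ≡ 188^2 = 35344 ≡ 137 (mod 323)
9^32 ≡ 137^2 = 18769 ≡ 35 (mod 323)
9^64 ≡ 35^2 = 1225 ≡ 256 (mod 323)
9^128 ≡ 256^2 = 65536 ≡ 290 (mod 323)
9^256 ≡ 290^2 = 84100 ≡ 120 (mod 323)
322 = 256 + 64 + 2 in binary powers of 2.
So 9^322 ≡ 120 · 256 · 81 ≡ 251 (mod 323).
Since 251 ≠ 1, base 9 is a Fermat witness: 323 is composite.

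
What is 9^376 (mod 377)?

256

9^1 ≡ 9 (mod 377)
9^2 ≡ 9^2 = 81 ≡ 81 (mod 377)
9^4 ≡ 81^2 = 6561 ≡ 152 (mod 377)
9^8 ≡ 152^2 = 23104 ≡ 107 (mod 377)
9^16 ≡ 107^2 = 11449 ≡ 139 (mod 377)
9^32 ≡ 139^2 = 19321 ≡ 94 (mod 377)
9^64 ≡ 94^2 = 8836 ≡ 165 (mod 377)
9^128 ≡ 165^2 = 27225 ≡ 81 (mod 377)
9^256 ≡ 81^2 = 6561 ≡ 152 (mod 377)
376 = 256 + 64 + 32 + 16 + 8 in binary powers of 2.
So 9^376 ≡ 152 · 165 · 94 · 139 · 107 ≡ 256 (mod 377).
Since 256 ≠ 1, base 9 is a Fermat witness: 377 is composite.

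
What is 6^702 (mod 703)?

628

6^1 ≡ 6 (mod 703)
6^2 ≡ 6^2 = 36 ≡ 36 (mod 703)
6^4 ≡ 36^2 = 1296 ≡ 593 (mod 703)
6^8 ≡ 593^2 = 351649 ≡ 149 (mod 703)
6^16 ≡ 149^2 = 22201 ≡ 408 (mod 703)
6^32 ≡ 408^2 = 166464 ≡ 556 (mod 703)
6^64 ≡ 556^2 = 309136 ≡ 519 (mod 703)
6^128 ≡ 519^2 = 269361 ≡ 112 (mod 703)
6^256 ≡ 112^2 = 12544 ≡ 593 (mod 703)
6^512 ≡ 593^2 = 351649 ≡ 149 (mod 703)
702 = 512 + 128 + 32 + 16 + 8 + 4 + 2 in binary powers of 2.
So 6^702 ≡ 149 · 112 · 556 · 408 · 149 · 593 · 36 ≡ 628 (mod 703).
Since 628 ≠ 1, base 6 is a Fermat witness: 703 is composite.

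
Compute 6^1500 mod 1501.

6^1 ≡ 6 (mod 1501)
6^2 ≡ 6^2 = 36 ≡ 36 (mod 1501)
6^4 ≡ 36^2 = 1296 ≡ 1296 (mod 1501)
6^8 ≡ 1296^2 = 1679616 ≡ 1498 (mod 1501)
6^16 ≡ 1498^2 = 2244004 ≡ 9 (mod 1501)
6^32 ≡ 9^2 = 81 ≡ 81 (mod 1501)
6^64 ≡ 81^2 = 6561 ≡ 557 (mod 1501)
6^128 ≡ 557^2 = 310249 ≡ 1043 (mod 1501)
6^256 ≡ 1043^2 = 1087849 ≡ 1125 (mod 1501)
6^512 ≡ 1125^2 = 1265625 ≡ 282 (mod 1501)
6^1024 ≡ 282^2 = 79524 ≡ 1472 (mod 1501)
1500 = 1024 + 256 + 128 + 64 + 16 + 8 + 4 in binary powers of 2.
So 6^1500 ≡ 1472 · 1125 · 1043 · 557 · 9 · 1498 · 1296 ≡ 87 (mod 1501).
Since 87 ≠ 1, base 6 is a Fermat witness: 1501 is composite.

87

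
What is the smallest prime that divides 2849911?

43

2849911 is odd.
Digit sum 34, not divisible by 3.
Ends in 1: not divisible by 5.
7: 2849911 = 7·407130 + 1
11: 2849911 = 11·259082 + 9
13: 2849911 = 13·219223 + 12
17: 2849911 = 17·167641 + 14
19: 2849911 = 19·149995 + 6
23: 2849911 = 23·123909 + 4
29: 2849911 = 29·98272 + 23
31: 2849911 = 31·91932 + 19
37: 2849911 = 37·77024 + 23
41: 2849911 = 41·69510 + 1
43: 2849911 = 43·66277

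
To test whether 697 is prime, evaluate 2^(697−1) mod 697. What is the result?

2^1 ≡ 2 (mod 697)
2^2 ≡ 2^2 = 4 ≡ 4 (mod 697)
2^4 ≡ 4^2 = 16 ≡ 16 (mod 697)
2^8 ≡ 16^2 = 256 ≡ 256 (mod 697)
2^16 ≡ 256^2 = 65536 ≡ 18 (mod 697)
2^32 ≡ 18^2 = 324 ≡ 324 (mod 697)
2^64 ≡ 324^2 = 104976 ≡ 426 (mod 697)
2^128 ≡ 426^2 = 181476 ≡ 256 (mod 697)
2^256 ≡ 256^2 = 65536 ≡ 18 (mod 697)
2^512 ≡ 18^2 = 324 ≡ 324 (mod 697)
696 = 512 + 128 + 32 + 16 + 8 in binary powers of 2.
So 2^696 ≡ 324 · 256 · 324 · 18 · 256 ≡ 18 (mod 697).
Since 18 ≠ 1, base 2 is a Fermat witness: 697 is composite.

18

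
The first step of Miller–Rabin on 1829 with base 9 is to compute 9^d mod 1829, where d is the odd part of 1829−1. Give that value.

1405

1829 − 1 = 1828 = 2^2 · 457, so d = 457.
9^1 ≡ 9 (mod 1829)
9^2 ≡ 9^2 = 81 ≡ 81 (mod 1829)
9^4 ≡ 81^2 = 6561 ≡ 1074 (mod 1829)
9^8 ≡ 1074^2 = 1153476 ≡ 1206 (mod 1829)
9^16 ≡ 1206^2 = 1454436 ≡ 381 (mod 1829)
9^32 ≡ 381^2 = 145161 ≡ 670 (mod 1829)
9^64 ≡ 670^2 = 448900 ≡ 795 (mod 1829)
9^128 ≡ 795^2 = 632025 ≡ 1020 (mod 1829)
9^256 ≡ 1020^2 = 1040400 ≡ 1528 (mod 1829)
457 = 256 + 128 + 64 + 8 + 1 in binary powers of 2.
So 9^457 ≡ 1528 · 1020 · 795 · 1206 · 9 ≡ 1405 (mod 1829).
Squaring chain: 1405 → 534; never reaches −1, so base 9 is a Miller–Rabin witness that 1829 is composite.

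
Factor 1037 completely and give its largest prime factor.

1037 = 17 · 61
61 is prime.
So 1037 = 17 · 61; the largest prime factor is 61.

61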